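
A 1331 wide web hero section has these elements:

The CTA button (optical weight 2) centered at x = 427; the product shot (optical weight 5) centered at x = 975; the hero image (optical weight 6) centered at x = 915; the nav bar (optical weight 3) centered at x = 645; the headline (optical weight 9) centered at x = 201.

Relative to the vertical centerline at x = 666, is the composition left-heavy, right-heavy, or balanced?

left-heavy

Weights sum to 2 + 5 + 6 + 3 + 9 = 25.
x: (2·427 + 5·975 + 6·915 + 3·645 + 9·201) / 25 = 14963 / 25 ≈ 598.52
Since 598.5 is left of 666, the composition reads left-heavy.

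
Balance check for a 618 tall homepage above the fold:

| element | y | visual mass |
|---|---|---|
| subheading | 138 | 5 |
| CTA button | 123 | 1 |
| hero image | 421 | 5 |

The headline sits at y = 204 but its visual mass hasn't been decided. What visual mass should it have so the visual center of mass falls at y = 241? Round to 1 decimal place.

w ≈ 7.2

Existing Σw = 11 (5 + 1 + 5); existing moment 5·138 + 1·123 + 5·421 = 2918.
For the centroid to hit 241: (2918 + w·204) / (11 + w) = 241.
So w = (241·11 − 2918)/(204 − 241) = -267/-37 ≈ 7.22.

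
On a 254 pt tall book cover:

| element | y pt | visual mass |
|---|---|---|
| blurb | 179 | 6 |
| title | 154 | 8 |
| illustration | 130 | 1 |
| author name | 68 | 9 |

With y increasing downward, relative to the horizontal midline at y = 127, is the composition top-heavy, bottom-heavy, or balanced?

balanced

Weights sum to 6 + 8 + 1 + 9 = 24.
y-moment: 6·179 + 8·154 + 1·130 + 9·68 = 3048; centroid 3048/24 ≈ 127.00.
127.00 = 127 exactly: balanced.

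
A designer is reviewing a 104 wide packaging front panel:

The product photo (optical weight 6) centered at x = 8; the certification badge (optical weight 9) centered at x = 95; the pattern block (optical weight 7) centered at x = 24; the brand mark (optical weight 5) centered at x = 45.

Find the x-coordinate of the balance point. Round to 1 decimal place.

Σw = 6 + 9 + 7 + 5 = 27.
Σw·x = 6·8 + 9·95 + 7·24 + 5·45 = 1296, so x̄ = 1296/27 ≈ 48.00.

x ≈ 48.0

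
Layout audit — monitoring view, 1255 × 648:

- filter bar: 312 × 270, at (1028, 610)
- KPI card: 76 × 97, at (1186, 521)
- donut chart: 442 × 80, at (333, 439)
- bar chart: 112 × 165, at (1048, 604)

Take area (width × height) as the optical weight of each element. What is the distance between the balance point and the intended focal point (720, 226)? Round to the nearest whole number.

≈ 369

Taking area as weight: filter bar 312·270 = 84240, KPI card 76·97 = 7372, donut chart 442·80 = 35360, bar chart 112·165 = 18480. Sum 145452.
x: (84240·1028 + 7372·1186 + 35360·333 + 18480·1048) / 145452 = 126483832 / 145452 ≈ 869.59
y: (84240·610 + 7372·521 + 35360·439 + 18480·604) / 145452 = 81912172 / 145452 ≈ 563.16
Relative to (720, 226): Δ = (149.59, 337.16); |Δ| = √(149.59² + 337.16²) ≈ 368.85.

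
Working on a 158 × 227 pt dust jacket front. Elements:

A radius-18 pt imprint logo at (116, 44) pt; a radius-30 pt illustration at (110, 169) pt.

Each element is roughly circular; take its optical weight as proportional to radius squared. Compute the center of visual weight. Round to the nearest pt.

(112, 136)

Weights ∝ r²: imprint logo 18² = 324, illustration 30² = 900; Σw = 1224.
Σw·x = 324·116 + 900·110 = 136584, so x̄ = 136584/1224 ≈ 111.59.
Σw·y = 324·44 + 900·169 = 166356, so ȳ = 166356/1224 ≈ 135.91.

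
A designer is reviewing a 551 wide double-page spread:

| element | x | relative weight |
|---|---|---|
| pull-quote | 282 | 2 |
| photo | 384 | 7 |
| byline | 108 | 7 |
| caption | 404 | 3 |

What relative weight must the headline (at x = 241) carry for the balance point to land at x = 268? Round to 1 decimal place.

w ≈ 4.7

Existing Σw = 19 (2 + 7 + 7 + 3); existing moment 2·282 + 7·384 + 7·108 + 3·404 = 5220.
Balance at x = 268 requires (5220 + w·241) / (19 + w) = 268.
Solving: w = (268·19 − 5220) / (241 − 268) = -128 / -27 ≈ 4.74.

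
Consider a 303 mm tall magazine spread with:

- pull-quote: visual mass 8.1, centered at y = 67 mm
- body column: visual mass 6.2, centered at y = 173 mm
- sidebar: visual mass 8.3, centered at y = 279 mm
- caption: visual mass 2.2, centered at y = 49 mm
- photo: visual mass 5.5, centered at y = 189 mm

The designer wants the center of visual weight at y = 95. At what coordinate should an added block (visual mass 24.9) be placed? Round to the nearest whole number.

y ≈ 7

New total weight: (8.1 + 6.2 + 8.3 + 2.2 + 5.5) + 24.9 = 55.2.
y: need Σw·y = 55.2·95 = 5244.0. Existing = 8.1·67 + 6.2·173 + 8.3·279 + 2.2·49 + 5.5·189 = 5078.3. Remainder 165.7 / 24.9 ≈ 6.65.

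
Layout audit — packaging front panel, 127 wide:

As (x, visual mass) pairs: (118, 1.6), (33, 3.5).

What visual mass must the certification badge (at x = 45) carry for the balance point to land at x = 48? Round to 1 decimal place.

w ≈ 19.8

Fixed elements: Σw = 1.6 + 3.5 = 5.1, Σw·x = 1.6·118 + 3.5·33 = 304.3.
Balance at x = 48 requires (304.3 + w·45) / (5.1 + w) = 48.
Rearranging, w·(45 − 48) = 48·5.1 − 304.3 = -59.5, so w ≈ -59.5/-3 = 19.83.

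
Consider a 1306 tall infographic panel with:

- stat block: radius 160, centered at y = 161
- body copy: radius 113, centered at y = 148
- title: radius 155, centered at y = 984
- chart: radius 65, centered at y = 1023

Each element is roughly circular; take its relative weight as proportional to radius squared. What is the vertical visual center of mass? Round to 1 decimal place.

r² weights: stat block 160² = 25600, body copy 113² = 12769, title 155² = 24025, chart 65² = 4225. Total = 66619.
Σw·y = 25600·161 + 12769·148 + 24025·984 + 4225·1023 = 33974187, so ȳ = 33974187/66619 ≈ 509.98.

y ≈ 510.0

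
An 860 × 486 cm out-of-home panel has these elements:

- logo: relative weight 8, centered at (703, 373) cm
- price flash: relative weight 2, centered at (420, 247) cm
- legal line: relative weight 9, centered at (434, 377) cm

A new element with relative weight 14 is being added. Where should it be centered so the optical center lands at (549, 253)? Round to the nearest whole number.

With the new element, Σw becomes 8 + 2 + 9 + 14 = 33.
Along x: (10370 + 14·x) / 33 = 549 (existing moment 8·703 + 2·420 + 9·434 = 10370) ⇒ x = (18117 − 10370) / 14 ≈ 553.36.
Along y: (6871 + 14·y) / 33 = 253 (existing moment 8·373 + 2·247 + 9·377 = 6871) ⇒ y = (8349 − 6871) / 14 ≈ 105.57.

(553, 106)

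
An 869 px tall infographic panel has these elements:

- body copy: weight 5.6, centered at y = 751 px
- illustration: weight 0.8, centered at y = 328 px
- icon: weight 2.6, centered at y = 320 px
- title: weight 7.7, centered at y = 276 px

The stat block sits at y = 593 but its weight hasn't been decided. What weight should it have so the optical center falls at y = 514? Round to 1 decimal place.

Existing Σw = 16.7 (5.6 + 0.8 + 2.6 + 7.7); existing moment 5.6·751 + 0.8·328 + 2.6·320 + 7.7·276 = 7425.2.
Set Σw·y/Σw = 514: (7425.2 + 593w) = 514·(16.7 + w).
Rearranging, w·(593 − 514) = 514·16.7 − 7425.2 = 1158.6, so w ≈ 1158.6/79 = 14.67.

w ≈ 14.7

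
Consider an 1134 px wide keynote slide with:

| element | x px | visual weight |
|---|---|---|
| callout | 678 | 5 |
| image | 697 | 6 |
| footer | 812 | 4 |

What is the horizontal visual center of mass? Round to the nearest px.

Total weight = 5 + 6 + 4 = 15.
Σw·x = 5·678 + 6·697 + 4·812 = 10820, so x̄ = 10820/15 ≈ 721.33.

x ≈ 721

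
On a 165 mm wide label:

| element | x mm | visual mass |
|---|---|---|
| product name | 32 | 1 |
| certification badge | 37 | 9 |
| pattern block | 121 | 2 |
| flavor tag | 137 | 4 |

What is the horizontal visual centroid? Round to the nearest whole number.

Σw = 1 + 9 + 2 + 4 = 16.
x: (1·32 + 9·37 + 2·121 + 4·137) / 16 = 1155 / 16 ≈ 72.19

x ≈ 72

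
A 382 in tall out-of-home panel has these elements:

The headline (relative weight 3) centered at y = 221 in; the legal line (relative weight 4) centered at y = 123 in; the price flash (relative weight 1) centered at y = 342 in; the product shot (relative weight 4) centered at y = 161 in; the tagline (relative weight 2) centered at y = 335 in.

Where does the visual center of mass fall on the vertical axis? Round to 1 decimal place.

Weights sum to 3 + 4 + 1 + 4 + 2 = 14.
y: (3·221 + 4·123 + 1·342 + 4·161 + 2·335) / 14 = 2811 / 14 ≈ 200.79

y ≈ 200.8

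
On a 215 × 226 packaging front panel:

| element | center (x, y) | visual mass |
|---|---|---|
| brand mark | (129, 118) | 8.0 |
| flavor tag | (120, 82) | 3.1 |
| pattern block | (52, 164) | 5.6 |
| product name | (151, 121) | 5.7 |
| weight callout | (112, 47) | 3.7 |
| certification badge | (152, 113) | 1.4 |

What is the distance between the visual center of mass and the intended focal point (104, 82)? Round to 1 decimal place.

≈ 34.2

Σw = 8.0 + 3.1 + 5.6 + 5.7 + 3.7 + 1.4 = 27.5.
Σw·x = 3183.1; x̄ = 3183.1/27.5 ≈ 115.75.
Σw·y = 3138.4; ȳ = 3138.4/27.5 ≈ 114.12.
From (104, 82): dx = 11.75, dy = 32.12, so the distance is √(dx²+dy²) ≈ 34.20.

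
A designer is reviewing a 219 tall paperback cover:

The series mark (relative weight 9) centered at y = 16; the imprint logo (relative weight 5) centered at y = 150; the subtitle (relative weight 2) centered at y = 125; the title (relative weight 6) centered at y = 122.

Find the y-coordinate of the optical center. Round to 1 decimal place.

Weights sum to 9 + 5 + 2 + 6 = 22.
Σw·y = 9·16 + 5·150 + 2·125 + 6·122 = 1876, so ȳ = 1876/22 ≈ 85.27.

y ≈ 85.3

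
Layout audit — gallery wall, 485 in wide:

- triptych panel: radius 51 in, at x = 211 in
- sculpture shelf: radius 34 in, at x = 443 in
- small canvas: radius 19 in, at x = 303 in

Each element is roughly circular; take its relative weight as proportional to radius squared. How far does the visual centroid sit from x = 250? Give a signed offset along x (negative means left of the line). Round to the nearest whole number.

≈ 34 in

Weights ∝ r²: triptych panel 51² = 2601, sculpture shelf 34² = 1156, small canvas 19² = 361; Σw = 4118.
Σw·x = 2601·211 + 1156·443 + 361·303 = 1170302, so x̄ = 1170302/4118 ≈ 284.19.
Against x = 250, that's 284.19 − 250 = 34.19.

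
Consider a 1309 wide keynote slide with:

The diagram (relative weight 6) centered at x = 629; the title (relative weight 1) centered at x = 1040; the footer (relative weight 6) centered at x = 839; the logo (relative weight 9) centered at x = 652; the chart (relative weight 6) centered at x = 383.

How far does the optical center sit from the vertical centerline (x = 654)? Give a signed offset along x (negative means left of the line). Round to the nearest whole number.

≈ -11

Total weight = 6 + 1 + 6 + 9 + 6 = 28.
x: (6·629 + 1·1040 + 6·839 + 9·652 + 6·383) / 28 = 18014 / 28 ≈ 643.36
Offset from x = 654: 643.36 − 654 ≈ -10.64.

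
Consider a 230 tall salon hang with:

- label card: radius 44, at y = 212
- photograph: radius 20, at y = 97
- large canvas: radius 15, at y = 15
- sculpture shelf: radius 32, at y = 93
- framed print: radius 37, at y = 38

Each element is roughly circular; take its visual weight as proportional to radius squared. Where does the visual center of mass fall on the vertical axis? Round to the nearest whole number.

r² weights: label card 44² = 1936, photograph 20² = 400, large canvas 15² = 225, sculpture shelf 32² = 1024, framed print 37² = 1369. Total = 4954.
Σw·y = 1936·212 + 400·97 + 225·15 + 1024·93 + 1369·38 = 599861, so ȳ = 599861/4954 ≈ 121.09.

y ≈ 121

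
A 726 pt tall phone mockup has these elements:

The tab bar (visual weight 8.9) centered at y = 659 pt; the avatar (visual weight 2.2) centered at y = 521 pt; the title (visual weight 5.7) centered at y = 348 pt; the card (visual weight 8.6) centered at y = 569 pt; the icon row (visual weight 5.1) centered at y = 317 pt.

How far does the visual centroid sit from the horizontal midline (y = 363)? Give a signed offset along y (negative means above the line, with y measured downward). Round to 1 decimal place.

Total weight = 8.9 + 2.2 + 5.7 + 8.6 + 5.1 = 30.5.
y-moment: 8.9·659 + 2.2·521 + 5.7·348 + 8.6·569 + 5.1·317 = 15505.0; centroid 15505.0/30.5 ≈ 508.36.
Difference: 508.36 − 363 ≈ 145.36.

≈ 145.4 pt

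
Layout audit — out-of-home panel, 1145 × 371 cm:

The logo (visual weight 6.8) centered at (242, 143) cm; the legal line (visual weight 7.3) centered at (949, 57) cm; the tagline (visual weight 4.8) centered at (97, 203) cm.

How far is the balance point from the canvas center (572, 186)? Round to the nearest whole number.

Total weight = 6.8 + 7.3 + 4.8 = 18.9.
x: (6.8·242 + 7.3·949 + 4.8·97) / 18.9 = 9038.9 / 18.9 ≈ 478.25
y: (6.8·143 + 7.3·57 + 4.8·203) / 18.9 = 2362.9 / 18.9 ≈ 125.02
Offset from (572, 186): Δx ≈ -93.75, Δy ≈ -60.98; distance = √(Δx² + Δy²) ≈ 111.84.

≈ 112 cm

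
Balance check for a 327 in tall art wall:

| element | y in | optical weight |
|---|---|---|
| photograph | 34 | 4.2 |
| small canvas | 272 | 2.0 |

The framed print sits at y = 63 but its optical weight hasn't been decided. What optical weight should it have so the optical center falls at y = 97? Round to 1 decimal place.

Known weights sum to 4.2 + 2.0 = 6.2; their moment is 4.2·34 + 2.0·272 = 686.8.
Set Σw·y/Σw = 97: (686.8 + 63w) = 97·(6.2 + w).
So w = (97·6.2 − 686.8)/(63 − 97) = -85.4/-34 ≈ 2.51.

w ≈ 2.5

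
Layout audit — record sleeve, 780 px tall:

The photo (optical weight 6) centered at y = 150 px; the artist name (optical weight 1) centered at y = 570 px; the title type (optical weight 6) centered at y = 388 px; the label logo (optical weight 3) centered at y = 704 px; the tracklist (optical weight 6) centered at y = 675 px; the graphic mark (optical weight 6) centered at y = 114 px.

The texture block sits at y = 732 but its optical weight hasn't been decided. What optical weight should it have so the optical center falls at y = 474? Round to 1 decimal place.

Known weights sum to 6 + 1 + 6 + 3 + 6 + 6 = 28; their moment is 6·150 + 1·570 + 6·388 + 3·704 + 6·675 + 6·114 = 10644.
For the centroid to hit 474: (10644 + w·732) / (28 + w) = 474.
So w = (474·28 − 10644)/(732 − 474) = 2628/258 ≈ 10.19.

w ≈ 10.2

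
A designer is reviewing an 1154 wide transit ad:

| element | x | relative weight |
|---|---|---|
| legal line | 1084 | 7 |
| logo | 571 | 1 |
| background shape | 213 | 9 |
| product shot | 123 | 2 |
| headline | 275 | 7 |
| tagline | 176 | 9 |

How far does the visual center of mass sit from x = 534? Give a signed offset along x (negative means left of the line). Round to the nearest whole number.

Σw = 7 + 1 + 9 + 2 + 7 + 9 = 35.
x-moment: 7·1084 + 1·571 + 9·213 + 2·123 + 7·275 + 9·176 = 13831; centroid 13831/35 ≈ 395.17.
Against x = 534, that's 395.17 − 534 = -138.83.

≈ -139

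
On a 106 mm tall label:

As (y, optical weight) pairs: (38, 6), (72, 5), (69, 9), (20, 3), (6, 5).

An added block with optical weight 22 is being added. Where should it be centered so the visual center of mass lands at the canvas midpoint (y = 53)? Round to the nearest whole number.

With the added block, Σw becomes 6 + 5 + 9 + 3 + 5 + 22 = 50.
y: need Σw·y = 50·53 = 2650. Existing = 6·38 + 5·72 + 9·69 + 3·20 + 5·6 = 1299. Remainder 1351 / 22 ≈ 61.41.

y ≈ 61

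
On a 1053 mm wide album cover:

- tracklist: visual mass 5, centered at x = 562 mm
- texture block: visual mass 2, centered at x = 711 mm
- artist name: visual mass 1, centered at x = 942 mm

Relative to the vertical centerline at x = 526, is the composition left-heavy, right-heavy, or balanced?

right-heavy

Total weight = 5 + 2 + 1 = 8.
x-moment: 5·562 + 2·711 + 1·942 = 5174; centroid 5174/8 ≈ 646.75.
Since 646.8 is right of 526, the composition reads right-heavy.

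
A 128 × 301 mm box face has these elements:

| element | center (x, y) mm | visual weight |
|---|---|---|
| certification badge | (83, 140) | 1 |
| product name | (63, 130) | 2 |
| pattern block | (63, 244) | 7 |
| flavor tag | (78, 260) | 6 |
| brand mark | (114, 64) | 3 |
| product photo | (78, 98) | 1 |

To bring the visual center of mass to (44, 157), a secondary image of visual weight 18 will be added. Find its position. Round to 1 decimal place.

(7.4, 111.6)

New total weight: (1 + 2 + 7 + 6 + 3 + 1) + 18 = 38.
Along x: (1538 + 18·x) / 38 = 44 (existing moment 1·83 + 2·63 + 7·63 + 6·78 + 3·114 + 1·78 = 1538) ⇒ x = (1672 − 1538) / 18 ≈ 7.44.
Along y: (3958 + 18·y) / 38 = 157 (existing moment 1·140 + 2·130 + 7·244 + 6·260 + 3·64 + 1·98 = 3958) ⇒ y = (5966 − 3958) / 18 ≈ 111.56.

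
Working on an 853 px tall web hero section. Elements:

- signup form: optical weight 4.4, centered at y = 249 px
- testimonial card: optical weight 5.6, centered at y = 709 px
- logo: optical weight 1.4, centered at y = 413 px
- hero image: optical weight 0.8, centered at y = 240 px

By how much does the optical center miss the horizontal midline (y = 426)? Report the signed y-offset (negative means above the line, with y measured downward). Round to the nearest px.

≈ 52 px

Σw = 4.4 + 5.6 + 1.4 + 0.8 = 12.2.
y-moment: 4.4·249 + 5.6·709 + 1.4·413 + 0.8·240 = 5836.2; centroid 5836.2/12.2 ≈ 478.38.
Difference: 478.38 − 426 ≈ 52.38.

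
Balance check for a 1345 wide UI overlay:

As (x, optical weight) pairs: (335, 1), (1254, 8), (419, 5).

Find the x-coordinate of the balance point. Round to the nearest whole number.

Total weight = 1 + 8 + 5 = 14.
Σw·x = 1·335 + 8·1254 + 5·419 = 12462, so x̄ = 12462/14 ≈ 890.14.

x ≈ 890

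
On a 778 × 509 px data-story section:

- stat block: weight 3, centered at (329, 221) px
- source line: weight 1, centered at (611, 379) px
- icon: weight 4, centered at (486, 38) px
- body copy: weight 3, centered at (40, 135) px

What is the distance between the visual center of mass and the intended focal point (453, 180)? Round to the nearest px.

Total weight = 3 + 1 + 4 + 3 = 11.
x: (3·329 + 1·611 + 4·486 + 3·40) / 11 = 3662 / 11 ≈ 332.91
y: (3·221 + 1·379 + 4·38 + 3·135) / 11 = 1599 / 11 ≈ 145.36
From (453, 180): dx = -120.09, dy = -34.64, so the distance is √(dx²+dy²) ≈ 124.99.

≈ 125 px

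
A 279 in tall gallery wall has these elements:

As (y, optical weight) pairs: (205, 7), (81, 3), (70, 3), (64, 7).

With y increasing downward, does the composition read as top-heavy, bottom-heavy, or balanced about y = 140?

top-heavy

Σw = 7 + 3 + 3 + 7 = 20.
y-moment: 7·205 + 3·81 + 3·70 + 7·64 = 2336; centroid 2336/20 ≈ 116.80.
116.8 vs midline 140 → top-heavy.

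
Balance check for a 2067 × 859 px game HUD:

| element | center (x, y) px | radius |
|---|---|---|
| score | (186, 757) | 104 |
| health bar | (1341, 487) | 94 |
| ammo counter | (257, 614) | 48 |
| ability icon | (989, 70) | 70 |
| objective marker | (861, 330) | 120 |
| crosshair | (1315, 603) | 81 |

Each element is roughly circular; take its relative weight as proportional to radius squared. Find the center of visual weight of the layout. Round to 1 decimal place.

r² weights: score 104² = 10816, health bar 94² = 8836, ammo counter 48² = 2304, ability icon 70² = 4900, objective marker 120² = 14400, crosshair 81² = 6561. Total = 47817.
Σw·x = 10816·186 + 8836·1341 + 2304·257 + 4900·989 + 14400·861 + 6561·1315 = 40325195, so x̄ = 40325195/47817 ≈ 843.32.
Σw·y = 10816·757 + 8836·487 + 2304·614 + 4900·70 + 14400·330 + 6561·603 = 22956783, so ȳ = 22956783/47817 ≈ 480.10.

(843.3, 480.1)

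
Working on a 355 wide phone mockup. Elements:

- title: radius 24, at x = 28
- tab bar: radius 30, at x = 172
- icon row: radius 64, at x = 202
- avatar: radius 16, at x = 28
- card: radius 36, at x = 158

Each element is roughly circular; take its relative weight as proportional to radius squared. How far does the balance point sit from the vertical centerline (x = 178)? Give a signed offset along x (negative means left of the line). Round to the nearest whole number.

Weights ∝ r²: title 24² = 576, tab bar 30² = 900, icon row 64² = 4096, avatar 16² = 256, card 36² = 1296; Σw = 7124.
x-moment: 576·28 + 900·172 + 4096·202 + 256·28 + 1296·158 = 1210256; centroid 1210256/7124 ≈ 169.88.
Against x = 178, that's 169.88 − 178 = -8.12.

≈ -8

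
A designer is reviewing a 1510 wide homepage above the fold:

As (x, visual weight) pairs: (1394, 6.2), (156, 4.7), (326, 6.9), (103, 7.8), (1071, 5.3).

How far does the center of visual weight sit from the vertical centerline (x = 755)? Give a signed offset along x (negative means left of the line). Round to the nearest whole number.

Σw = 6.2 + 4.7 + 6.9 + 7.8 + 5.3 = 30.9.
Σw·x = 6.2·1394 + 4.7·156 + 6.9·326 + 7.8·103 + 5.3·1071 = 18105.1, so x̄ = 18105.1/30.9 ≈ 585.93.
Against x = 755, that's 585.93 − 755 = -169.07.

≈ -169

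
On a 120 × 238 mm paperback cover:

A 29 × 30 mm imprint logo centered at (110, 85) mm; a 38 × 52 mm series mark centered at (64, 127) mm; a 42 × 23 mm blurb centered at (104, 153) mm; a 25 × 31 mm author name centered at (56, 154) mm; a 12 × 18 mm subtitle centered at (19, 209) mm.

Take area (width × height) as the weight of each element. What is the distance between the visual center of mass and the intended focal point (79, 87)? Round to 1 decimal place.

≈ 45.7 mm

Taking area as weight: imprint logo 29·30 = 870, series mark 38·52 = 1976, blurb 42·23 = 966, author name 25·31 = 775, subtitle 12·18 = 216. Sum 4803.
x-moment: 870·110 + 1976·64 + 966·104 + 775·56 + 216·19 = 370132; centroid 370132/4803 ≈ 77.06.
y-moment: 870·85 + 1976·127 + 966·153 + 775·154 + 216·209 = 637194; centroid 637194/4803 ≈ 132.67.
From (79, 87): dx = -1.94, dy = 45.67, so the distance is √(dx²+dy²) ≈ 45.71.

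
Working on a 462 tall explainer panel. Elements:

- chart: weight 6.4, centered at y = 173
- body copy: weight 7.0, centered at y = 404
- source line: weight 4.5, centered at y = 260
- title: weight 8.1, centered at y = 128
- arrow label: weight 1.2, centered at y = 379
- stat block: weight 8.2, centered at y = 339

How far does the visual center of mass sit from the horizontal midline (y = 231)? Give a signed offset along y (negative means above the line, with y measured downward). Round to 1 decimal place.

≈ 33.9

Total weight = 6.4 + 7.0 + 4.5 + 8.1 + 1.2 + 8.2 = 35.4.
y-moment: 6.4·173 + 7.0·404 + 4.5·260 + 8.1·128 + 1.2·379 + 8.2·339 = 9376.6; centroid 9376.6/35.4 ≈ 264.88.
Offset from y = 231: 264.88 − 231 ≈ 33.88.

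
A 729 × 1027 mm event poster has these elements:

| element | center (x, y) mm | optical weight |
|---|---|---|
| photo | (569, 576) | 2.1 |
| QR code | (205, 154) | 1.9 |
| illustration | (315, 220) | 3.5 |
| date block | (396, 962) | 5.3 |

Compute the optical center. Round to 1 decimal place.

Σw = 2.1 + 1.9 + 3.5 + 5.3 = 12.8.
x-moment: 2.1·569 + 1.9·205 + 3.5·315 + 5.3·396 = 4785.7; centroid 4785.7/12.8 ≈ 373.88.
y-moment: 2.1·576 + 1.9·154 + 3.5·220 + 5.3·962 = 7370.8; centroid 7370.8/12.8 ≈ 575.84.

(373.9, 575.8)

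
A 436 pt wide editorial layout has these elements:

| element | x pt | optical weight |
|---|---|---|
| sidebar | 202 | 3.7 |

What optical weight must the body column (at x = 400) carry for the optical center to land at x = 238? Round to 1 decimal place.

w ≈ 0.8

Known: weight 3.7 with moment 3.7·202 = 747.4.
Balance at x = 238 requires (747.4 + w·400) / (3.7 + w) = 238.
So w = (238·3.7 − 747.4)/(400 − 238) = 133.2/162 ≈ 0.82.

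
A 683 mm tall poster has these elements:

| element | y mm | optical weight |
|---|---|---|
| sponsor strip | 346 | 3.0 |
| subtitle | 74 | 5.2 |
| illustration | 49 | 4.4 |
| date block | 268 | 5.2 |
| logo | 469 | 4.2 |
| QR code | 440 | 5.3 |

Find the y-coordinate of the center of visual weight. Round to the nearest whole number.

y ≈ 269

Weights sum to 3.0 + 5.2 + 4.4 + 5.2 + 4.2 + 5.3 = 27.3.
y: moment 7333.8 / weight 27.3 ≈ 268.64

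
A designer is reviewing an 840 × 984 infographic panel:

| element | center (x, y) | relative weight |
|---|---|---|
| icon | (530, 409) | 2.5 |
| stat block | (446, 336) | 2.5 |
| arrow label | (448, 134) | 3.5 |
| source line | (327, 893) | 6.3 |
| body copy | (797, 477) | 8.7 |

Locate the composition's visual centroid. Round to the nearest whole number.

Weights sum to 2.5 + 2.5 + 3.5 + 6.3 + 8.7 = 23.5.
x: (2.5·530 + 2.5·446 + 3.5·448 + 6.3·327 + 8.7·797) / 23.5 = 13002.0 / 23.5 ≈ 553.28
y: (2.5·409 + 2.5·336 + 3.5·134 + 6.3·893 + 8.7·477) / 23.5 = 12107.3 / 23.5 ≈ 515.20

(553, 515)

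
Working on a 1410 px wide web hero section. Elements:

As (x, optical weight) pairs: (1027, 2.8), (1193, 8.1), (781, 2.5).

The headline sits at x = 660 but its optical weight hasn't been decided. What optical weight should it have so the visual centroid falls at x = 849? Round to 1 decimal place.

w ≈ 16.5

Existing Σw = 13.4 (2.8 + 8.1 + 2.5); existing moment 2.8·1027 + 8.1·1193 + 2.5·781 = 14491.4.
Set Σw·x/Σw = 849: (14491.4 + 660w) = 849·(13.4 + w).
So w = (849·13.4 − 14491.4)/(660 − 849) = -3114.8/-189 ≈ 16.48.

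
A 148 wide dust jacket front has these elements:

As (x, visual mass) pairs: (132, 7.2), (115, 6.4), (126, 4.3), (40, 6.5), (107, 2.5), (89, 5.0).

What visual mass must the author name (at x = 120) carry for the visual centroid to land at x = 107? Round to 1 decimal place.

w ≈ 16.4

Existing Σw = 31.9 (7.2 + 6.4 + 4.3 + 6.5 + 2.5 + 5.0); existing moment 7.2·132 + 6.4·115 + 4.3·126 + 6.5·40 + 2.5·107 + 5.0·89 = 3200.7.
Set Σw·x/Σw = 107: (3200.7 + 120w) = 107·(31.9 + w).
So w = (107·31.9 − 3200.7)/(120 − 107) = 212.6/13 ≈ 16.35.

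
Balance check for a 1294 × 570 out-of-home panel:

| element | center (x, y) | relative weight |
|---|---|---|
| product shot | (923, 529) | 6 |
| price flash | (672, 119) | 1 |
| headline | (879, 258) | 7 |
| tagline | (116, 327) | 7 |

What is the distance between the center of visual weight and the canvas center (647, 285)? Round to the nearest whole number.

≈ 70

Σw = 6 + 1 + 7 + 7 = 21.
x-moment: 6·923 + 1·672 + 7·879 + 7·116 = 13175; centroid 13175/21 ≈ 627.38.
y-moment: 6·529 + 1·119 + 7·258 + 7·327 = 7388; centroid 7388/21 ≈ 351.81.
From (647, 285): dx = -19.62, dy = 66.81, so the distance is √(dx²+dy²) ≈ 69.63.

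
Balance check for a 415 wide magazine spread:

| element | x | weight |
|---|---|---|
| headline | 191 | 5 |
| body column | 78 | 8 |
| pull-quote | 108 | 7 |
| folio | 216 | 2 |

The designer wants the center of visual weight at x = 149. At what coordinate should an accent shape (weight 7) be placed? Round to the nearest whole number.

New total weight: (5 + 8 + 7 + 2) + 7 = 29.
Along x: (2767 + 7·x) / 29 = 149 (existing moment 5·191 + 8·78 + 7·108 + 2·216 = 2767) ⇒ x = (4321 − 2767) / 7 ≈ 222.00.

x ≈ 222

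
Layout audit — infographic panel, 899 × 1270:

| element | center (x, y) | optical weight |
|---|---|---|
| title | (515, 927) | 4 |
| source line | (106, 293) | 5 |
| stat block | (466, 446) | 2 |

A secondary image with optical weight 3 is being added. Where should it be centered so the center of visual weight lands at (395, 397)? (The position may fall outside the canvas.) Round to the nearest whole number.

New total weight: (4 + 5 + 2) + 3 = 14.
x: target moment 14×395 = 5530; current 4·515 + 5·106 + 2·466 = 3522; the secondary image supplies 2008, so x = 2008/3 ≈ 669.33.
y: target moment 14×397 = 5558; current 4·927 + 5·293 + 2·446 = 6065; the secondary image supplies -507, so y = -507/3 ≈ -169.00.

(669, -169)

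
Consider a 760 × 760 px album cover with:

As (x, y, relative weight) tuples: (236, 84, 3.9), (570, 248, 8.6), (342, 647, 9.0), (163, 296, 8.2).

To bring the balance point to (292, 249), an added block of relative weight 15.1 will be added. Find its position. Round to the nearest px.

(188, 29)

After adding the added block, total weight = 3.9 + 8.6 + 9.0 + 8.2 + 15.1 = 44.8.
x: target moment 44.8×292 = 13081.6; current 3.9·236 + 8.6·570 + 9.0·342 + 8.2·163 = 10237.0; the added block supplies 2844.6, so x = 2844.6/15.1 ≈ 188.38.
y: target moment 44.8×249 = 11155.2; current 3.9·84 + 8.6·248 + 9.0·647 + 8.2·296 = 10710.6; the added block supplies 444.6, so y = 444.6/15.1 ≈ 29.44.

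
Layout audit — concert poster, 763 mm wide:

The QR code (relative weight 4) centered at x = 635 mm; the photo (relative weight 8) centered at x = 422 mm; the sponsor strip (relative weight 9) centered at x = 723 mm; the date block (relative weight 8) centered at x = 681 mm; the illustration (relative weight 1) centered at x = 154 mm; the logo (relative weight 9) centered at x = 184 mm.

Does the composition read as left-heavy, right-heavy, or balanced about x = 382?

right-heavy

Weights sum to 4 + 8 + 9 + 8 + 1 + 9 = 39.
x-moment: 4·635 + 8·422 + 9·723 + 8·681 + 1·154 + 9·184 = 19681; centroid 19681/39 ≈ 504.64.
Since 504.6 is right of 382, the composition reads right-heavy.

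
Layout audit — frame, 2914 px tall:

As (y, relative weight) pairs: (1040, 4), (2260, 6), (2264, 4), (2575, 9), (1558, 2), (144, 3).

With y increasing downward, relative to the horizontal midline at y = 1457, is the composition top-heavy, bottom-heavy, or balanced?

Weights sum to 4 + 6 + 4 + 9 + 2 + 3 = 28.
y-moment: 4·1040 + 6·2260 + 4·2264 + 9·2575 + 2·1558 + 3·144 = 53499; centroid 53499/28 ≈ 1910.68.
1910.7 lies below (larger y than) the midline 1457, so the layout is bottom-heavy.

bottom-heavy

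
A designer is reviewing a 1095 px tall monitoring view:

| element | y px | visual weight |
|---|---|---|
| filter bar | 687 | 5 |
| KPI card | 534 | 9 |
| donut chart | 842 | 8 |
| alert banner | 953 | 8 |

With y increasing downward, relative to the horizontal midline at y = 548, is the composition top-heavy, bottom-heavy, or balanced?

bottom-heavy

Total weight = 5 + 9 + 8 + 8 = 30.
y-moment: 5·687 + 9·534 + 8·842 + 8·953 = 22601; centroid 22601/30 ≈ 753.37.
Since 753.4 is below (larger y than) 548, the composition reads bottom-heavy.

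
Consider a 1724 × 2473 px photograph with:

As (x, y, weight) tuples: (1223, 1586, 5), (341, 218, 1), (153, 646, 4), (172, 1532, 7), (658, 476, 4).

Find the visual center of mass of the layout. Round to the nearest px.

(519, 1112)

Weights sum to 5 + 1 + 4 + 7 + 4 = 21.
Σw·x = 5·1223 + 1·341 + 4·153 + 7·172 + 4·658 = 10904, so x̄ = 10904/21 ≈ 519.24.
Σw·y = 5·1586 + 1·218 + 4·646 + 7·1532 + 4·476 = 23360, so ȳ = 23360/21 ≈ 1112.38.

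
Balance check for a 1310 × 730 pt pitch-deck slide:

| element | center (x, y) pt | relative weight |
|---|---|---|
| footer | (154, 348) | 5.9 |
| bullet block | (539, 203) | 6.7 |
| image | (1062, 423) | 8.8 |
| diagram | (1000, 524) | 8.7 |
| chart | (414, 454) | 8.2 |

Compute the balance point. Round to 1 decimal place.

Σw = 5.9 + 6.7 + 8.8 + 8.7 + 8.2 = 38.3.
Σw·x = 5.9·154 + 6.7·539 + 8.8·1062 + 8.7·1000 + 8.2·414 = 25960.3, so x̄ = 25960.3/38.3 ≈ 677.81.
Σw·y = 5.9·348 + 6.7·203 + 8.8·423 + 8.7·524 + 8.2·454 = 15417.3, so ȳ = 15417.3/38.3 ≈ 402.54.

(677.8, 402.5)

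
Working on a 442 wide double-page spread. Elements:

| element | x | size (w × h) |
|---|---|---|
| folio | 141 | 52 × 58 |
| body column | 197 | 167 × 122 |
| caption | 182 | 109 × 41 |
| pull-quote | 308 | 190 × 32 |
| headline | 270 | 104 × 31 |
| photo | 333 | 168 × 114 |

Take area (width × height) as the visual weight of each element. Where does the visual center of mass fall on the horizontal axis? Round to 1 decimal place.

Areas → weights: folio 52·58 = 3016, body column 167·122 = 20374, caption 109·41 = 4469, pull-quote 190·32 = 6080, headline 104·31 = 3224, photo 168·114 = 19152; Σw = 56315.
Σw·x = 3016·141 + 20374·197 + 4469·182 + 6080·308 + 3224·270 + 19152·333 = 14373028, so x̄ = 14373028/56315 ≈ 255.23.

x ≈ 255.2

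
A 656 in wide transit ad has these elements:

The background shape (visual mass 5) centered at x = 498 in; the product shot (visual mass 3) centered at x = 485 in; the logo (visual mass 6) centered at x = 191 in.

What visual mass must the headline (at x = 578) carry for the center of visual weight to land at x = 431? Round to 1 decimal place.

Fixed elements: Σw = 5 + 3 + 6 = 14, Σw·x = 5·498 + 3·485 + 6·191 = 5091.
Set Σw·x/Σw = 431: (5091 + 578w) = 431·(14 + w).
Solving: w = (431·14 − 5091) / (578 − 431) = 943 / 147 ≈ 6.41.

w ≈ 6.4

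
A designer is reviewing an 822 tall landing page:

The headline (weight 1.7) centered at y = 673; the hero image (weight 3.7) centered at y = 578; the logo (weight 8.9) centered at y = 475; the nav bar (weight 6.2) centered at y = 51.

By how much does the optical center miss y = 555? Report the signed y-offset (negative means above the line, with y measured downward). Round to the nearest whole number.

Σw = 1.7 + 3.7 + 8.9 + 6.2 = 20.5.
y: (1.7·673 + 3.7·578 + 8.9·475 + 6.2·51) / 20.5 = 7826.4 / 20.5 ≈ 381.78
Against y = 555, that's 381.78 − 555 = -173.22.

≈ -173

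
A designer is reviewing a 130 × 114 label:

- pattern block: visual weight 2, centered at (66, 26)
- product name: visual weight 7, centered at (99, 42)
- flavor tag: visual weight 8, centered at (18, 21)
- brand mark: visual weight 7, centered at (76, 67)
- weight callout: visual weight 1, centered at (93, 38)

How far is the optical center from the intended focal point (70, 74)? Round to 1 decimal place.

Weights sum to 2 + 7 + 8 + 7 + 1 = 25.
x: (2·66 + 7·99 + 8·18 + 7·76 + 1·93) / 25 = 1594 / 25 ≈ 63.76
y: (2·26 + 7·42 + 8·21 + 7·67 + 1·38) / 25 = 1021 / 25 ≈ 40.84
Relative to (70, 74): Δ = (-6.24, -33.16); |Δ| = √(-6.24² + -33.16²) ≈ 33.74.

≈ 33.7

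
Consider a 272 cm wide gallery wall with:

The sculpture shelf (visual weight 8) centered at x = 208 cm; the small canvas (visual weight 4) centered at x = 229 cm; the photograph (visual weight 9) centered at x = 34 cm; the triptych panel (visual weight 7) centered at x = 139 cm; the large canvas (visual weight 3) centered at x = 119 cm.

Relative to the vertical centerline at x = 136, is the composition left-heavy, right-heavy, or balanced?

Total weight = 8 + 4 + 9 + 7 + 3 = 31.
x-moment: 8·208 + 4·229 + 9·34 + 7·139 + 3·119 = 4216; centroid 4216/31 ≈ 136.00.
136.00 = 136 exactly: balanced.

balanced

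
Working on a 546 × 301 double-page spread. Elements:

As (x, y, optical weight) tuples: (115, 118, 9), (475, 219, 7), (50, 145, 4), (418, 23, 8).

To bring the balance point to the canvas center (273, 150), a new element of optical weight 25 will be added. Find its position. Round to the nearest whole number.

New total weight: (9 + 7 + 4 + 8) + 25 = 53.
x: need Σw·x = 53·273 = 14469. Existing = 9·115 + 7·475 + 4·50 + 8·418 = 7904. Remainder 6565 / 25 ≈ 262.60.
y: need Σw·y = 53·150 = 7950. Existing = 9·118 + 7·219 + 4·145 + 8·23 = 3359. Remainder 4591 / 25 ≈ 183.64.

(263, 184)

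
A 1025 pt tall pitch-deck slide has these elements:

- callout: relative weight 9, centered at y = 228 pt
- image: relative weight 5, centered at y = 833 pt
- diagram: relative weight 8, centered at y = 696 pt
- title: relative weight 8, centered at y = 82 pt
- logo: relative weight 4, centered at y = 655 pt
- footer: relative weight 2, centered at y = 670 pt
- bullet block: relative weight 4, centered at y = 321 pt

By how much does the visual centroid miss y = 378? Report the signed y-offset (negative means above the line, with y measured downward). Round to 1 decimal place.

Total weight = 9 + 5 + 8 + 8 + 4 + 2 + 4 = 40.
Σw·y = 17685; ȳ = 17685/40 ≈ 442.12.
Against y = 378, that's 442.12 − 378 = 64.12.

≈ 64.1 pt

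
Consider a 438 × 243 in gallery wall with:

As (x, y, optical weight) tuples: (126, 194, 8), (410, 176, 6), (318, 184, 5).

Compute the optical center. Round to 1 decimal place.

Weights sum to 8 + 6 + 5 = 19.
x-moment: 8·126 + 6·410 + 5·318 = 5058; centroid 5058/19 ≈ 266.21.
y-moment: 8·194 + 6·176 + 5·184 = 3528; centroid 3528/19 ≈ 185.68.

(266.2, 185.7)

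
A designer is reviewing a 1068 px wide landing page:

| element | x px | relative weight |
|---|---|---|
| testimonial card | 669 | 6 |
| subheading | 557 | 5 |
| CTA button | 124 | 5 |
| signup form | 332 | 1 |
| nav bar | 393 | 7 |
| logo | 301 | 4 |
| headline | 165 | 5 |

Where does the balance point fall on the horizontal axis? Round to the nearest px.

x ≈ 380

Weights sum to 6 + 5 + 5 + 1 + 7 + 4 + 5 = 33.
Σw·x = 6·669 + 5·557 + 5·124 + 1·332 + 7·393 + 4·301 + 5·165 = 12531, so x̄ = 12531/33 ≈ 379.73.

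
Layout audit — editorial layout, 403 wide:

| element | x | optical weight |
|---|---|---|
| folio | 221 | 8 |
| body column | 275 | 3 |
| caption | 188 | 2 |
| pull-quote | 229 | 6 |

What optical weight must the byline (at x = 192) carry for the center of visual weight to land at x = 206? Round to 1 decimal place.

w ≈ 30.6

Fixed elements: Σw = 8 + 3 + 2 + 6 = 19, Σw·x = 8·221 + 3·275 + 2·188 + 6·229 = 4343.
Balance at x = 206 requires (4343 + w·192) / (19 + w) = 206.
Solving: w = (206·19 − 4343) / (192 − 206) = -429 / -14 ≈ 30.64.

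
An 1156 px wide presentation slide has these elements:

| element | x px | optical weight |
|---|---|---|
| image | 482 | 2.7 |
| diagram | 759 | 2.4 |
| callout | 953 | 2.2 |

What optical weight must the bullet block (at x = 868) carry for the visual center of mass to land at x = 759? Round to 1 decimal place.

w ≈ 2.9

Known weights sum to 2.7 + 2.4 + 2.2 = 7.3; their moment is 2.7·482 + 2.4·759 + 2.2·953 = 5219.6.
Balance at x = 759 requires (5219.6 + w·868) / (7.3 + w) = 759.
Rearranging, w·(868 − 759) = 759·7.3 − 5219.6 = 321.1, so w ≈ 321.1/109 = 2.95.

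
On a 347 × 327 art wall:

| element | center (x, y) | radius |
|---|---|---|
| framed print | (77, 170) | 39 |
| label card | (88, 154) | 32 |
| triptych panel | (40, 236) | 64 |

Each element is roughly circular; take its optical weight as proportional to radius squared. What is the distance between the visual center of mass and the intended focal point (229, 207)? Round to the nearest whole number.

≈ 173

Weights ∝ r²: framed print 39² = 1521, label card 32² = 1024, triptych panel 64² = 4096; Σw = 6641.
x-moment: 1521·77 + 1024·88 + 4096·40 = 371069; centroid 371069/6641 ≈ 55.88.
y-moment: 1521·170 + 1024·154 + 4096·236 = 1382922; centroid 1382922/6641 ≈ 208.24.
Offset from (229, 207): Δx ≈ -173.12, Δy ≈ 1.24; distance = √(Δx² + Δy²) ≈ 173.13.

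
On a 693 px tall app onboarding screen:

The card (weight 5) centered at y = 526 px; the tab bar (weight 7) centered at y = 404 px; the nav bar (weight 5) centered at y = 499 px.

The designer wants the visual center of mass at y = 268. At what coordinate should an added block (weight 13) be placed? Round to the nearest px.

y ≈ 7

New total weight: (5 + 7 + 5) + 13 = 30.
y: target moment 30×268 = 8040; current 5·526 + 7·404 + 5·499 = 7953; the added block supplies 87, so y = 87/13 ≈ 6.69.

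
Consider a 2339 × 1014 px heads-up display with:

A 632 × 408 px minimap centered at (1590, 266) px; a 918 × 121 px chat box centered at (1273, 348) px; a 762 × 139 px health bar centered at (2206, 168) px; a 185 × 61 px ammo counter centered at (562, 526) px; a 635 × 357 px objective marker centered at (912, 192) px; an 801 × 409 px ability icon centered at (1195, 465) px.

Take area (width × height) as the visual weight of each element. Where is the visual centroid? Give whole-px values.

(1336, 314)

Areas: minimap 632·408 = 257856, chat box 918·121 = 111078, health bar 762·139 = 105918, ammo counter 185·61 = 11285, objective marker 635·357 = 226695, ability icon 801·409 = 327609. Total weight = 1040441.
x: moment 1389629207 / weight 1040441 ≈ 1335.62
y: moment 326838599 / weight 1040441 ≈ 314.13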